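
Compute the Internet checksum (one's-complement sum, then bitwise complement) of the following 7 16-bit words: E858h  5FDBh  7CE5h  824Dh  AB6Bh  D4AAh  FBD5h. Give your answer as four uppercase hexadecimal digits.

3CAC

One's-complement addition (fold any carry out of bit 15 back into bit 0):
  0xE858 + 0x5FDB = 0x14833 → wrap carry → 0x4834
  0x4834 + 0x7CE5 = 0x0C519
  0xC519 + 0x824D = 0x14766 → wrap carry → 0x4767
  0x4767 + 0xAB6B = 0x0F2D2
  0xF2D2 + 0xD4AA = 0x1C77C → wrap carry → 0xC77D
  0xC77D + 0xFBD5 = 0x1C352 → wrap carry → 0xC353
One's-complement sum = 0xC353.
Checksum = ~0xC353 & 0xFFFF = 0x3CAC.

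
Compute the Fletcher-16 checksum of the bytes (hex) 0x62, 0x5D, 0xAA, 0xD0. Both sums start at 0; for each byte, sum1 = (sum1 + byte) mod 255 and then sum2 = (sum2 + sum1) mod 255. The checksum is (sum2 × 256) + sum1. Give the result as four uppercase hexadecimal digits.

Running sums (mod 255):
  after byte 0 (0x62): sum1=98, sum2=98
  after byte 1 (0x5D): sum1=191, sum2=34
  after byte 2 (0xAA): sum1=106, sum2=140
  after byte 3 (0xD0): sum1=59, sum2=199
Checksum = sum2·256 + sum1 = 199·256 + 59 = 51003 = 0xC73B.

C73B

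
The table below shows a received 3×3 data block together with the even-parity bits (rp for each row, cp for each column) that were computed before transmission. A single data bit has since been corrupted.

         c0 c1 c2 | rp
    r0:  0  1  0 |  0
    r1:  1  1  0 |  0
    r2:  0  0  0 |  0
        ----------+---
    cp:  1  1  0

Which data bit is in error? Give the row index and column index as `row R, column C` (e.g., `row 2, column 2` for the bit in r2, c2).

row 0, column 1

Recompute each row's even parity and compare to rp:
  r0: data parity 1, sent rp 0 → mismatch
  r1: data parity 0, sent rp 0 → ok
  r2: data parity 0, sent rp 0 → ok
Recompute each column's even parity and compare to cp:
  c0: data parity 1, sent cp 1 → ok
  c1: data parity 0, sent cp 1 → mismatch
  c2: data parity 0, sent cp 0 → ok
Exactly one row (r0) and one column (c1) fail → the flipped bit is at their intersection.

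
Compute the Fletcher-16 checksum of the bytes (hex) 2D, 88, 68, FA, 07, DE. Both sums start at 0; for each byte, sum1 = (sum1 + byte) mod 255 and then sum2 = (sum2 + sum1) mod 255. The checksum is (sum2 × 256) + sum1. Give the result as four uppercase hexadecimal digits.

39FE

Running sums (mod 255):
  after byte 0 (2D): sum1=45, sum2=45
  after byte 1 (88): sum1=181, sum2=226
  after byte 2 (68): sum1=30, sum2=1
  after byte 3 (FA): sum1=25, sum2=26
  after byte 4 (07): sum1=32, sum2=58
  after byte 5 (DE): sum1=254, sum2=57
Checksum = sum2·256 + sum1 = 57·256 + 254 = 14846 = 0x39FE.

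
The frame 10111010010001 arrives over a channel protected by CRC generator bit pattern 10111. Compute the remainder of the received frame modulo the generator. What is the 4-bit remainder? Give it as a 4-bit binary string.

0111

Modulo-2 division of 10111010010001 by 10111:
  pos 0: 10111 XOR 10111 = 00000
  pos 6: 10010 XOR 10111 = 00101
  pos 8: 10100 XOR 10111 = 00011
Remainder = 0111 (nonzero — an error is detected).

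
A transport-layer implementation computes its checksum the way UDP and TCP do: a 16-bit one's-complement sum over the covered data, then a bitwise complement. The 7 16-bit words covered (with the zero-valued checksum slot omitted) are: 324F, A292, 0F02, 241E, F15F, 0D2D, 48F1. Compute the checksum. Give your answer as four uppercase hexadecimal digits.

One's-complement addition (fold any carry out of bit 15 back into bit 0):
  0x324F + 0xA292 = 0x0D4E1
  0xD4E1 + 0x0F02 = 0x0E3E3
  0xE3E3 + 0x241E = 0x10801 → wrap carry → 0x0802
  0x0802 + 0xF15F = 0x0F961
  0xF961 + 0x0D2D = 0x1068E → wrap carry → 0x068F
  0x068F + 0x48F1 = 0x04F80
One's-complement sum = 0x4F80.
Checksum = ~0x4F80 & 0xFFFF = 0xB07F.

B07F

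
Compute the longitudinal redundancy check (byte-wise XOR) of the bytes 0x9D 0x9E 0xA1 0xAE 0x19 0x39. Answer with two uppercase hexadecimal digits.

XOR the bytes together:
  start with 0x9D
  0x9D ⊕ 0x9E = 0x03
  0x03 ⊕ 0xA1 = 0xA2
  0xA2 ⊕ 0xAE = 0x0C
  0x0C ⊕ 0x19 = 0x15
  0x15 ⊕ 0x39 = 0x2C

2C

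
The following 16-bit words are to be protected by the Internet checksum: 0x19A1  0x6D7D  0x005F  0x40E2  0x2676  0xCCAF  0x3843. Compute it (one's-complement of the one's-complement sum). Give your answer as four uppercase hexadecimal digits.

One's-complement addition (fold any carry out of bit 15 back into bit 0):
  0x19A1 + 0x6D7D = 0x0871E
  0x871E + 0x005F = 0x0877D
  0x877D + 0x40E2 = 0x0C85F
  0xC85F + 0x2676 = 0x0EED5
  0xEED5 + 0xCCAF = 0x1BB84 → wrap carry → 0xBB85
  0xBB85 + 0x3843 = 0x0F3C8
One's-complement sum = 0xF3C8.
Checksum = ~0xF3C8 & 0xFFFF = 0x0C37.

0C37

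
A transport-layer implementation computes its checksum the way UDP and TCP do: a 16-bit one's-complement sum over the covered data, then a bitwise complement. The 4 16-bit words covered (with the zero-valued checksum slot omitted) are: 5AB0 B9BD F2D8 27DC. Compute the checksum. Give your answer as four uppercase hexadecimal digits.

D0DC

One's-complement addition (fold any carry out of bit 15 back into bit 0):
  0x5AB0 + 0xB9BD = 0x1146D → wrap carry → 0x146E
  0x146E + 0xF2D8 = 0x10746 → wrap carry → 0x0747
  0x0747 + 0x27DC = 0x02F23
One's-complement sum = 0x2F23.
Checksum = ~0x2F23 & 0xFFFF = 0xD0DC.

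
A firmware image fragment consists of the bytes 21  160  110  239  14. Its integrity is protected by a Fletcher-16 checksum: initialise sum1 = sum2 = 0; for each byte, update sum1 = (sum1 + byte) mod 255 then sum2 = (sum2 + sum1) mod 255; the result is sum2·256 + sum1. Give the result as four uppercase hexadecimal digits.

2522

Running sums (mod 255):
  after byte 0 (21): sum1=21, sum2=21
  after byte 1 (160): sum1=181, sum2=202
  after byte 2 (110): sum1=36, sum2=238
  after byte 3 (239): sum1=20, sum2=3
  after byte 4 (14): sum1=34, sum2=37
Checksum = sum2·256 + sum1 = 37·256 + 34 = 9506 = 0x2522.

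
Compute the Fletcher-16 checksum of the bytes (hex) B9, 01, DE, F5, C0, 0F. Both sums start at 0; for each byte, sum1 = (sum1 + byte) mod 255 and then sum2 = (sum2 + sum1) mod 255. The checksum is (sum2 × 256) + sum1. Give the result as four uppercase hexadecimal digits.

4D5F

Running sums (mod 255):
  after byte 0 (B9): sum1=185, sum2=185
  after byte 1 (01): sum1=186, sum2=116
  after byte 2 (DE): sum1=153, sum2=14
  after byte 3 (F5): sum1=143, sum2=157
  after byte 4 (C0): sum1=80, sum2=237
  after byte 5 (0F): sum1=95, sum2=77
Checksum = sum2·256 + sum1 = 77·256 + 95 = 19807 = 0x4D5F.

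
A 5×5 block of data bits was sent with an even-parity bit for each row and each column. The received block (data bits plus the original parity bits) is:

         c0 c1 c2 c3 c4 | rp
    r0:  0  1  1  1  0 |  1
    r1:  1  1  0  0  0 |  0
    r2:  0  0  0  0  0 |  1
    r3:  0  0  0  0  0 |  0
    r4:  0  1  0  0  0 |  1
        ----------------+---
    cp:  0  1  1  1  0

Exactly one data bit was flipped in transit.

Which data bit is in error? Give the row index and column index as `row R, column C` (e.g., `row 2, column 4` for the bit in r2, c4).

Recompute each row's even parity and compare to rp:
  r0: data parity 1, sent rp 1 → ok
  r1: data parity 0, sent rp 0 → ok
  r2: data parity 0, sent rp 1 → mismatch
  r3: data parity 0, sent rp 0 → ok
  r4: data parity 1, sent rp 1 → ok
Recompute each column's even parity and compare to cp:
  c0: data parity 1, sent cp 0 → mismatch
  c1: data parity 1, sent cp 1 → ok
  c2: data parity 1, sent cp 1 → ok
  c3: data parity 1, sent cp 1 → ok
  c4: data parity 0, sent cp 0 → ok
Exactly one row (r2) and one column (c0) fail → the flipped bit is at their intersection.

row 2, column 0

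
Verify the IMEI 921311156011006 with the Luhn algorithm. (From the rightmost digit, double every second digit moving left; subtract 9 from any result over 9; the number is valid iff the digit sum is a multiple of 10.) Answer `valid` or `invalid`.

valid

From the right, keep odd positions and double even positions (subtract 9 from any doubled value over 9):
  doubled (positions 2,4,...): 0 2 0 1 2 6 4 → sum 15
  kept (positions 1,3,...): 6 0 1 6 1 1 1 9 → sum 25
Total = 40.
40 mod 10 = 0, so the number is valid.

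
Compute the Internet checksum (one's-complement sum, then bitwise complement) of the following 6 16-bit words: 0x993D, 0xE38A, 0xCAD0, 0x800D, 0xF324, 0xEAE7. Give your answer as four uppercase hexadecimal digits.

One's-complement addition (fold any carry out of bit 15 back into bit 0):
  0x993D + 0xE38A = 0x17CC7 → wrap carry → 0x7CC8
  0x7CC8 + 0xCAD0 = 0x14798 → wrap carry → 0x4799
  0x4799 + 0x800D = 0x0C7A6
  0xC7A6 + 0xF324 = 0x1BACA → wrap carry → 0xBACB
  0xBACB + 0xEAE7 = 0x1A5B2 → wrap carry → 0xA5B3
One's-complement sum = 0xA5B3.
Checksum = ~0xA5B3 & 0xFFFF = 0x5A4C.

5A4C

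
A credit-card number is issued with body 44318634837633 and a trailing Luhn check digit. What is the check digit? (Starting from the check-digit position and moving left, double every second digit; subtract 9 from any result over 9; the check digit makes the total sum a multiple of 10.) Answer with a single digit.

8

Partial digits right→left: 3 3 6 7 3 8 4 3 6 8 1 3 4 4
Double every second digit counting from the check-digit position (so the 1st, 3rd, 5th, ... of the partial from the right).
  doubled (with −9 where >9): 6 3 6 8 3 2 8 → sum 36
  kept as-is: 3 7 8 3 8 3 4 → sum 36
Total = 36 + 36 = 72.
Check digit = (10 − (72 mod 10)) mod 10 = 8.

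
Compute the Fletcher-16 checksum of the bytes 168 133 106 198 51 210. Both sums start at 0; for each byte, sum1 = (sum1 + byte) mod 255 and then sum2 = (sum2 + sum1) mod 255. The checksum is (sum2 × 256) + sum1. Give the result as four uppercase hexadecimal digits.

Running sums (mod 255):
  after byte 0 (168): sum1=168, sum2=168
  after byte 1 (133): sum1=46, sum2=214
  after byte 2 (106): sum1=152, sum2=111
  after byte 3 (198): sum1=95, sum2=206
  after byte 4 (51): sum1=146, sum2=97
  after byte 5 (210): sum1=101, sum2=198
Checksum = sum2·256 + sum1 = 198·256 + 101 = 50789 = 0xC665.

C665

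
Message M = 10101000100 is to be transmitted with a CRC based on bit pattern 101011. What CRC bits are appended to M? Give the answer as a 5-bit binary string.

Append 5 zeros: 1010100010000000. Divide by 101011 (XOR where the leading bit is 1):
  pos 0: 101010 XOR 101011 = 000001
  pos 5: 100100 XOR 101011 = 001111
  pos 7: 111100 XOR 101011 = 010111
  pos 8: 101110 XOR 101011 = 000101
Remainder (last 5 bits) = 10100. This is the CRC / FCS.

10100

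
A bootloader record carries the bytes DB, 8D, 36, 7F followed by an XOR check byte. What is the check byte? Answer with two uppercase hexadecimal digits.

1F

XOR the bytes together:
  start with 0xDB
  0xDB ⊕ 0x8D = 0x56
  0x56 ⊕ 0x36 = 0x60
  0x60 ⊕ 0x7F = 0x1F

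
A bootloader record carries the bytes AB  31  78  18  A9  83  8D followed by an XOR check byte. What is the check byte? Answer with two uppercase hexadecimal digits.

XOR the bytes together:
  start with 0xAB
  0xAB ⊕ 0x31 = 0x9A
  0x9A ⊕ 0x78 = 0xE2
  0xE2 ⊕ 0x18 = 0xFA
  0xFA ⊕ 0xA9 = 0x53
  0x53 ⊕ 0x83 = 0xD0
  0xD0 ⊕ 0x8D = 0x5D

5D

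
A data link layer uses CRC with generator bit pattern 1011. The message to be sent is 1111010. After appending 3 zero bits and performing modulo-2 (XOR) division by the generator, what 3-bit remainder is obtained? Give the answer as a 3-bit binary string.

100

Append 3 zeros: 1111010000. Divide by 1011 (XOR where the leading bit is 1):
  pos 0: 1111 XOR 1011 = 0100
  pos 1: 1000 XOR 1011 = 0011
  pos 3: 1110 XOR 1011 = 0101
  pos 4: 1010 XOR 1011 = 0001
Remainder (last 3 bits) = 100. This is the CRC / FCS.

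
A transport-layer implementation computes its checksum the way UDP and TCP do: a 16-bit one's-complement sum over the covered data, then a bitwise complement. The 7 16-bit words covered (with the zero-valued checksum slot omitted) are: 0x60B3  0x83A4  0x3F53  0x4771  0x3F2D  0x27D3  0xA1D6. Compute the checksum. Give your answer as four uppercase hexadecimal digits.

One's-complement addition (fold any carry out of bit 15 back into bit 0):
  0x60B3 + 0x83A4 = 0x0E457
  0xE457 + 0x3F53 = 0x123AA → wrap carry → 0x23AB
  0x23AB + 0x4771 = 0x06B1C
  0x6B1C + 0x3F2D = 0x0AA49
  0xAA49 + 0x27D3 = 0x0D21C
  0xD21C + 0xA1D6 = 0x173F2 → wrap carry → 0x73F3
One's-complement sum = 0x73F3.
Checksum = ~0x73F3 & 0xFFFF = 0x8C0C.

8C0C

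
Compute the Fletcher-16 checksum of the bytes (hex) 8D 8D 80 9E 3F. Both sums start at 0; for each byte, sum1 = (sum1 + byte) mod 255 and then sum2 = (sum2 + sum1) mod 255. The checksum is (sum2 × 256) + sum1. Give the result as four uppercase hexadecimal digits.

F779

Running sums (mod 255):
  after byte 0 (8D): sum1=141, sum2=141
  after byte 1 (8D): sum1=27, sum2=168
  after byte 2 (80): sum1=155, sum2=68
  after byte 3 (9E): sum1=58, sum2=126
  after byte 4 (3F): sum1=121, sum2=247
Checksum = sum2·256 + sum1 = 247·256 + 121 = 63353 = 0xF779.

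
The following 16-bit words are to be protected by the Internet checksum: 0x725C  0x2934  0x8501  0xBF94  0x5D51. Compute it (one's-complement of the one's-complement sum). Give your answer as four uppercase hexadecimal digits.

One's-complement addition (fold any carry out of bit 15 back into bit 0):
  0x725C + 0x2934 = 0x09B90
  0x9B90 + 0x8501 = 0x12091 → wrap carry → 0x2092
  0x2092 + 0xBF94 = 0x0E026
  0xE026 + 0x5D51 = 0x13D77 → wrap carry → 0x3D78
One's-complement sum = 0x3D78.
Checksum = ~0x3D78 & 0xFFFF = 0xC287.

C287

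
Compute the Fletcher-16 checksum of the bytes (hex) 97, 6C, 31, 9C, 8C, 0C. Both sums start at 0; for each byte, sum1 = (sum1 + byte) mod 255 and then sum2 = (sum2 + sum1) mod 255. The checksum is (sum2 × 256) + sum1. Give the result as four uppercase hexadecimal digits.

6B6A

Running sums (mod 255):
  after byte 0 (97): sum1=151, sum2=151
  after byte 1 (6C): sum1=4, sum2=155
  after byte 2 (31): sum1=53, sum2=208
  after byte 3 (9C): sum1=209, sum2=162
  after byte 4 (8C): sum1=94, sum2=1
  after byte 5 (0C): sum1=106, sum2=107
Checksum = sum2·256 + sum1 = 107·256 + 106 = 27498 = 0x6B6A.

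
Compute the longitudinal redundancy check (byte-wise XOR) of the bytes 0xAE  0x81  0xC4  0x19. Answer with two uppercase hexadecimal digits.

F2

XOR the bytes together:
  start with 0xAE
  0xAE ⊕ 0x81 = 0x2F
  0x2F ⊕ 0xC4 = 0xEB
  0xEB ⊕ 0x19 = 0xF2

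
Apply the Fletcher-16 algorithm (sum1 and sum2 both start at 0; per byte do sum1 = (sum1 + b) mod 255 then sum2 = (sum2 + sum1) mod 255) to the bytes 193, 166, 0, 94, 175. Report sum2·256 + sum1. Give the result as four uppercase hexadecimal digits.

CF76

Running sums (mod 255):
  after byte 0 (193): sum1=193, sum2=193
  after byte 1 (166): sum1=104, sum2=42
  after byte 2 (0): sum1=104, sum2=146
  after byte 3 (94): sum1=198, sum2=89
  after byte 4 (175): sum1=118, sum2=207
Checksum = sum2·256 + sum1 = 207·256 + 118 = 53110 = 0xCF76.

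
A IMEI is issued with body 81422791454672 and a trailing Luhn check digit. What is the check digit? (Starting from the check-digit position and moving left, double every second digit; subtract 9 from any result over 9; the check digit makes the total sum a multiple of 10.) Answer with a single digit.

1

Partial digits right→left: 2 7 6 4 5 4 1 9 7 2 2 4 1 8
Double every second digit counting from the check-digit position (so the 1st, 3rd, 5th, ... of the partial from the right).
  doubled (with −9 where >9): 4 3 1 2 5 4 2 → sum 21
  kept as-is: 7 4 4 9 2 4 8 → sum 38
Total = 21 + 38 = 59.
Check digit = (10 − (59 mod 10)) mod 10 = 1.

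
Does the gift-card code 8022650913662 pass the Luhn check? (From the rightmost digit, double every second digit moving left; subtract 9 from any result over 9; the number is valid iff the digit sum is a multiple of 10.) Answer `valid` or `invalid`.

invalid

From the right, keep odd positions and double even positions (subtract 9 from any doubled value over 9):
  doubled (positions 2,4,...): 3 6 9 1 4 0 → sum 23
  kept (positions 1,3,...): 2 6 1 0 6 2 8 → sum 25
Total = 48.
48 mod 10 = 8, so the number is invalid.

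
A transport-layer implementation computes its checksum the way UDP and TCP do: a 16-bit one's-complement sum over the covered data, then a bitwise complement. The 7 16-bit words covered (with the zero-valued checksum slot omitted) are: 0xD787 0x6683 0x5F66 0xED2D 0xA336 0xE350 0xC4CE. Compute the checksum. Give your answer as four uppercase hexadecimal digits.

2A0A

One's-complement addition (fold any carry out of bit 15 back into bit 0):
  0xD787 + 0x6683 = 0x13E0A → wrap carry → 0x3E0B
  0x3E0B + 0x5F66 = 0x09D71
  0x9D71 + 0xED2D = 0x18A9E → wrap carry → 0x8A9F
  0x8A9F + 0xA336 = 0x12DD5 → wrap carry → 0x2DD6
  0x2DD6 + 0xE350 = 0x11126 → wrap carry → 0x1127
  0x1127 + 0xC4CE = 0x0D5F5
One's-complement sum = 0xD5F5.
Checksum = ~0xD5F5 & 0xFFFF = 0x2A0A.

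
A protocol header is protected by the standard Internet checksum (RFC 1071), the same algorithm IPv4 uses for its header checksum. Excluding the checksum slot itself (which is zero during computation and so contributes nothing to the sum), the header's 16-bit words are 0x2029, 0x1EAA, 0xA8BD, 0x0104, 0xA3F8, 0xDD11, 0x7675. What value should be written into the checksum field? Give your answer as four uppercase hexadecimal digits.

1FEB

One's-complement addition (fold any carry out of bit 15 back into bit 0):
  0x2029 + 0x1EAA = 0x03ED3
  0x3ED3 + 0xA8BD = 0x0E790
  0xE790 + 0x0104 = 0x0E894
  0xE894 + 0xA3F8 = 0x18C8C → wrap carry → 0x8C8D
  0x8C8D + 0xDD11 = 0x1699E → wrap carry → 0x699F
  0x699F + 0x7675 = 0x0E014
One's-complement sum = 0xE014.
Checksum = ~0xE014 & 0xFFFF = 0x1FEB.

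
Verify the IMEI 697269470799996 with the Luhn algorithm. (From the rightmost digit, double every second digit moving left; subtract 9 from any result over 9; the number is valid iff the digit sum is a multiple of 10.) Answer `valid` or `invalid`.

From the right, keep odd positions and double even positions (subtract 9 from any doubled value over 9):
  doubled (positions 2,4,...): 9 9 5 5 9 4 9 → sum 50
  kept (positions 1,3,...): 6 9 9 0 4 6 7 6 → sum 47
Total = 97.
97 mod 10 = 7, so the number is invalid.

invalid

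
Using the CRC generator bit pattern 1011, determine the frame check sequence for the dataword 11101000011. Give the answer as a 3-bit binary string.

101

Append 3 zeros: 11101000011000. Divide by 1011 (XOR where the leading bit is 1):
  pos 0: 1110 XOR 1011 = 0101
  pos 1: 1011 XOR 1011 = 0000
  pos 9: 1100 XOR 1011 = 0111
  pos 10: 1110 XOR 1011 = 0101
Remainder (last 3 bits) = 101. This is the CRC / FCS.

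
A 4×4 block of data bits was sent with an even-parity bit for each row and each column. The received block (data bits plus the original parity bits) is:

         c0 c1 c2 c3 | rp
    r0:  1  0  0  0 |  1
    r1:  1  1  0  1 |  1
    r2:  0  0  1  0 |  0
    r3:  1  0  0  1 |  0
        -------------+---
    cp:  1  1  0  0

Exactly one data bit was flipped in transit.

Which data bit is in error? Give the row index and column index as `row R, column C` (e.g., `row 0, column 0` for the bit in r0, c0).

row 2, column 2

Recompute each row's even parity and compare to rp:
  r0: data parity 1, sent rp 1 → ok
  r1: data parity 1, sent rp 1 → ok
  r2: data parity 1, sent rp 0 → mismatch
  r3: data parity 0, sent rp 0 → ok
Recompute each column's even parity and compare to cp:
  c0: data parity 1, sent cp 1 → ok
  c1: data parity 1, sent cp 1 → ok
  c2: data parity 1, sent cp 0 → mismatch
  c3: data parity 0, sent cp 0 → ok
Exactly one row (r2) and one column (c2) fail → the flipped bit is at their intersection.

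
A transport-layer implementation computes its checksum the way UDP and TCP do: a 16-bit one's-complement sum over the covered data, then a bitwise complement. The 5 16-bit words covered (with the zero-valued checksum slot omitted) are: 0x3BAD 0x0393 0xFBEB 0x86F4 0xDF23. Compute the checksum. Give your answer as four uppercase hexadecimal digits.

5EBB

One's-complement addition (fold any carry out of bit 15 back into bit 0):
  0x3BAD + 0x0393 = 0x03F40
  0x3F40 + 0xFBEB = 0x13B2B → wrap carry → 0x3B2C
  0x3B2C + 0x86F4 = 0x0C220
  0xC220 + 0xDF23 = 0x1A143 → wrap carry → 0xA144
One's-complement sum = 0xA144.
Checksum = ~0xA144 & 0xFFFF = 0x5EBB.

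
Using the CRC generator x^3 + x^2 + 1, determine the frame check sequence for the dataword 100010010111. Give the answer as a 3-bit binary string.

100

Append 3 zeros: 100010010111000. Divide by 1101 (XOR where the leading bit is 1):
  pos 0: 1000 XOR 1101 = 0101
  pos 1: 1011 XOR 1101 = 0110
  pos 2: 1100 XOR 1101 = 0001
  pos 5: 1010 XOR 1101 = 0111
  pos 6: 1111 XOR 1101 = 0010
  pos 8: 1011 XOR 1101 = 0110
  pos 9: 1100 XOR 1101 = 0001
Remainder (last 3 bits) = 100. This is the CRC / FCS.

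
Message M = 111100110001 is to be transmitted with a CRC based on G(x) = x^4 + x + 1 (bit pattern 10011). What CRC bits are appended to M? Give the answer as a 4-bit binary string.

0110

Append 4 zeros: 1111001100010000. Divide by 10011 (XOR where the leading bit is 1):
  pos 0: 11110 XOR 10011 = 01101
  pos 1: 11010 XOR 10011 = 01001
  pos 2: 10011 XOR 10011 = 00000
  pos 7: 10001 XOR 10011 = 00010
  pos 10: 10000 XOR 10011 = 00011
Remainder (last 4 bits) = 0110. This is the CRC / FCS.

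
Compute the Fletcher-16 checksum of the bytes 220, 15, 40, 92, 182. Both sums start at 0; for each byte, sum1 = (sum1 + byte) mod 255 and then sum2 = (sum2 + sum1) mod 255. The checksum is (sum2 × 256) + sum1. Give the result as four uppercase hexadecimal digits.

7427

Running sums (mod 255):
  after byte 0 (220): sum1=220, sum2=220
  after byte 1 (15): sum1=235, sum2=200
  after byte 2 (40): sum1=20, sum2=220
  after byte 3 (92): sum1=112, sum2=77
  after byte 4 (182): sum1=39, sum2=116
Checksum = sum2·256 + sum1 = 116·256 + 39 = 29735 = 0x7427.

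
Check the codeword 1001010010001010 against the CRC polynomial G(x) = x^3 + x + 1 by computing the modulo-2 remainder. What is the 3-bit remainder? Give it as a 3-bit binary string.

110

Modulo-2 division of 1001010010001010 by 1011:
  pos 0: 1001 XOR 1011 = 0010
  pos 2: 1001 XOR 1011 = 0010
  pos 4: 1000 XOR 1011 = 0011
  pos 6: 1110 XOR 1011 = 0101
  pos 7: 1010 XOR 1011 = 0001
  pos 10: 1010 XOR 1011 = 0001
Remainder = 110 (nonzero — an error is detected).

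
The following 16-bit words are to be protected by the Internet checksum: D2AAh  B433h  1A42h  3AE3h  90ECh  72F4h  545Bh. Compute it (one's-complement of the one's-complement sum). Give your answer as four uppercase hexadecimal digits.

One's-complement addition (fold any carry out of bit 15 back into bit 0):
  0xD2AA + 0xB433 = 0x186DD → wrap carry → 0x86DE
  0x86DE + 0x1A42 = 0x0A120
  0xA120 + 0x3AE3 = 0x0DC03
  0xDC03 + 0x90EC = 0x16CEF → wrap carry → 0x6CF0
  0x6CF0 + 0x72F4 = 0x0DFE4
  0xDFE4 + 0x545B = 0x1343F → wrap carry → 0x3440
One's-complement sum = 0x3440.
Checksum = ~0x3440 & 0xFFFF = 0xCBBF.

CBBF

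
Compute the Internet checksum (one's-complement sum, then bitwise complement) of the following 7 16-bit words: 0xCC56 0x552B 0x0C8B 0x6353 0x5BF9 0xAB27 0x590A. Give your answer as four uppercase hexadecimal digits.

0E74

One's-complement addition (fold any carry out of bit 15 back into bit 0):
  0xCC56 + 0x552B = 0x12181 → wrap carry → 0x2182
  0x2182 + 0x0C8B = 0x02E0D
  0x2E0D + 0x6353 = 0x09160
  0x9160 + 0x5BF9 = 0x0ED59
  0xED59 + 0xAB27 = 0x19880 → wrap carry → 0x9881
  0x9881 + 0x590A = 0x0F18B
One's-complement sum = 0xF18B.
Checksum = ~0xF18B & 0xFFFF = 0x0E74.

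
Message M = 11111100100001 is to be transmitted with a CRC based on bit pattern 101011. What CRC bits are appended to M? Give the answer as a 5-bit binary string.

Append 5 zeros: 1111110010000100000. Divide by 101011 (XOR where the leading bit is 1):
  pos 0: 111111 XOR 101011 = 010100
  pos 1: 101000 XOR 101011 = 000011
  pos 5: 110100 XOR 101011 = 011111
  pos 6: 111110 XOR 101011 = 010101
  pos 7: 101010 XOR 101011 = 000001
  pos 12: 110000 XOR 101011 = 011011
  pos 13: 110110 XOR 101011 = 011101
Remainder (last 5 bits) = 11101. This is the CRC / FCS.

11101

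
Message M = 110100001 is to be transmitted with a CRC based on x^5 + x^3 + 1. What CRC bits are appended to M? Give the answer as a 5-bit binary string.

Append 5 zeros: 11010000100000. Divide by 101001 (XOR where the leading bit is 1):
  pos 0: 110100 XOR 101001 = 011101
  pos 1: 111010 XOR 101001 = 010011
  pos 2: 100110 XOR 101001 = 001111
  pos 4: 111110 XOR 101001 = 010111
  pos 5: 101110 XOR 101001 = 000111
  pos 8: 111000 XOR 101001 = 010001
Remainder (last 5 bits) = 10001. This is the CRC / FCS.

10001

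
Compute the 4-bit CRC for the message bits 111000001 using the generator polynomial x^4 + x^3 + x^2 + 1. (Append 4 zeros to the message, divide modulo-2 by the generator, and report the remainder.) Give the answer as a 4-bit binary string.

1111

Append 4 zeros: 1110000010000. Divide by 11101 (XOR where the leading bit is 1):
  pos 0: 11100 XOR 11101 = 00001
  pos 4: 10001 XOR 11101 = 01100
  pos 5: 11000 XOR 11101 = 00101
  pos 7: 10100 XOR 11101 = 01001
  pos 8: 10010 XOR 11101 = 01111
Remainder (last 4 bits) = 1111. This is the CRC / FCS.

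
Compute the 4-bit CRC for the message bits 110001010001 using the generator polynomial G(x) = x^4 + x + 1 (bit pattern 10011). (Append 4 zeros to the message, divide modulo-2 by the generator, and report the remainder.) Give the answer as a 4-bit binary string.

1001

Append 4 zeros: 1100010100010000. Divide by 10011 (XOR where the leading bit is 1):
  pos 0: 11000 XOR 10011 = 01011
  pos 1: 10111 XOR 10011 = 00100
  pos 3: 10001 XOR 10011 = 00010
  pos 6: 10000 XOR 10011 = 00011
  pos 9: 11100 XOR 10011 = 01111
  pos 10: 11110 XOR 10011 = 01101
  pos 11: 11010 XOR 10011 = 01001
Remainder (last 4 bits) = 1001. This is the CRC / FCS.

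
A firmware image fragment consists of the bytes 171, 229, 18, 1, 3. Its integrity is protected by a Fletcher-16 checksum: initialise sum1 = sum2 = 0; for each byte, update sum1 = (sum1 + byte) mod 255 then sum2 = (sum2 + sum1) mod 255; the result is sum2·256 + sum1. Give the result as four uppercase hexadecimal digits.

Running sums (mod 255):
  after byte 0 (171): sum1=171, sum2=171
  after byte 1 (229): sum1=145, sum2=61
  after byte 2 (18): sum1=163, sum2=224
  after byte 3 (1): sum1=164, sum2=133
  after byte 4 (3): sum1=167, sum2=45
Checksum = sum2·256 + sum1 = 45·256 + 167 = 11687 = 0x2DA7.

2DA7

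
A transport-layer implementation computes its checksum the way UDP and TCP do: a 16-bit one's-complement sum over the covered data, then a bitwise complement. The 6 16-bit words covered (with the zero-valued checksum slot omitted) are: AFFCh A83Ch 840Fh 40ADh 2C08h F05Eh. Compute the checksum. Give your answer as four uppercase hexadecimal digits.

C6A2

One's-complement addition (fold any carry out of bit 15 back into bit 0):
  0xAFFC + 0xA83C = 0x15838 → wrap carry → 0x5839
  0x5839 + 0x840F = 0x0DC48
  0xDC48 + 0x40AD = 0x11CF5 → wrap carry → 0x1CF6
  0x1CF6 + 0x2C08 = 0x048FE
  0x48FE + 0xF05E = 0x1395C → wrap carry → 0x395D
One's-complement sum = 0x395D.
Checksum = ~0x395D & 0xFFFF = 0xC6A2.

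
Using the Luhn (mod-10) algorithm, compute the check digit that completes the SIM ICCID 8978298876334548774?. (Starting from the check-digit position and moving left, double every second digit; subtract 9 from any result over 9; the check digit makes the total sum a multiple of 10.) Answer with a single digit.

Partial digits right→left: 4 7 7 8 4 5 4 3 3 6 7 8 8 9 2 8 7 9 8
Double every second digit counting from the check-digit position (so the 1st, 3rd, 5th, ... of the partial from the right).
  doubled (with −9 where >9): 8 5 8 8 6 5 7 4 5 7 → sum 63
  kept as-is: 7 8 5 3 6 8 9 8 9 → sum 63
Total = 63 + 63 = 126.
Check digit = (10 − (126 mod 10)) mod 10 = 4.

4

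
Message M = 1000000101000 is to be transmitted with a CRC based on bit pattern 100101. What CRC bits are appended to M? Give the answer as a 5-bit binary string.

Append 5 zeros: 100000010100000000. Divide by 100101 (XOR where the leading bit is 1):
  pos 0: 100000 XOR 100101 = 000101
  pos 3: 101010 XOR 100101 = 001111
  pos 5: 111110 XOR 100101 = 011011
  pos 6: 110110 XOR 100101 = 010011
  pos 7: 100110 XOR 100101 = 000011
  pos 11: 110000 XOR 100101 = 010101
  pos 12: 101010 XOR 100101 = 001111
Remainder (last 5 bits) = 01111. This is the CRC / FCS.

01111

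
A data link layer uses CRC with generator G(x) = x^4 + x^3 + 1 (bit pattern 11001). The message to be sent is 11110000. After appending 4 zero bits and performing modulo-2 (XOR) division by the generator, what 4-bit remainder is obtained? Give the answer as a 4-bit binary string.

1100

Append 4 zeros: 111100000000. Divide by 11001 (XOR where the leading bit is 1):
  pos 0: 11110 XOR 11001 = 00111
  pos 2: 11100 XOR 11001 = 00101
  pos 4: 10100 XOR 11001 = 01101
  pos 5: 11010 XOR 11001 = 00011
Remainder (last 4 bits) = 1100. This is the CRC / FCS.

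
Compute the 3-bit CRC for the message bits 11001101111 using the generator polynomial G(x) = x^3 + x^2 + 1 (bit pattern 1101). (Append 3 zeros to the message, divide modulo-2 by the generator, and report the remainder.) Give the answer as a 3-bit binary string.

100

Append 3 zeros: 11001101111000. Divide by 1101 (XOR where the leading bit is 1):
  pos 0: 1100 XOR 1101 = 0001
  pos 3: 1110 XOR 1101 = 0011
  pos 5: 1111 XOR 1101 = 0010
  pos 7: 1011 XOR 1101 = 0110
  pos 8: 1100 XOR 1101 = 0001
Remainder (last 3 bits) = 100. This is the CRC / FCS.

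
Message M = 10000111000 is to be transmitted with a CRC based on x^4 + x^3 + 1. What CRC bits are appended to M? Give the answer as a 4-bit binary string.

Append 4 zeros: 100001110000000. Divide by 11001 (XOR where the leading bit is 1):
  pos 0: 10000 XOR 11001 = 01001
  pos 1: 10011 XOR 11001 = 01010
  pos 2: 10101 XOR 11001 = 01100
  pos 3: 11001 XOR 11001 = 00000
Remainder (last 4 bits) = 0000. This is the CRC / FCS.

0000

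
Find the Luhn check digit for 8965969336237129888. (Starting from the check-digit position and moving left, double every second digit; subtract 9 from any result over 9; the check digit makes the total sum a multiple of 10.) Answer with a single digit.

9

Partial digits right→left: 8 8 8 9 2 1 7 3 2 6 3 3 9 6 9 5 6 9 8
Double every second digit counting from the check-digit position (so the 1st, 3rd, 5th, ... of the partial from the right).
  doubled (with −9 where >9): 7 7 4 5 4 6 9 9 3 7 → sum 61
  kept as-is: 8 9 1 3 6 3 6 5 9 → sum 50
Total = 61 + 50 = 111.
Check digit = (10 − (111 mod 10)) mod 10 = 9.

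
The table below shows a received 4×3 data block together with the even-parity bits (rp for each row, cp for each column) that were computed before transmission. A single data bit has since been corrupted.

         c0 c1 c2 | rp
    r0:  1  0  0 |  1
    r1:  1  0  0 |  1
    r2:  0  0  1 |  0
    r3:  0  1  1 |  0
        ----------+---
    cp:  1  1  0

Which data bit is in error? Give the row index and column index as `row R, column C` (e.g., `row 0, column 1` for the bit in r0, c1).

Recompute each row's even parity and compare to rp:
  r0: data parity 1, sent rp 1 → ok
  r1: data parity 1, sent rp 1 → ok
  r2: data parity 1, sent rp 0 → mismatch
  r3: data parity 0, sent rp 0 → ok
Recompute each column's even parity and compare to cp:
  c0: data parity 0, sent cp 1 → mismatch
  c1: data parity 1, sent cp 1 → ok
  c2: data parity 0, sent cp 0 → ok
Exactly one row (r2) and one column (c0) fail → the flipped bit is at their intersection.

row 2, column 0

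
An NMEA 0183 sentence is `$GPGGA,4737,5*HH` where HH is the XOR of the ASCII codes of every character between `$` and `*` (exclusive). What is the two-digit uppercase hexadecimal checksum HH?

64

XOR the ASCII codes of the payload characters:
  'G' = 0x47 → acc = 0x47
  'P' = 0x50 → acc = 0x17
  'G' = 0x47 → acc = 0x50
  'G' = 0x47 → acc = 0x17
  'A' = 0x41 → acc = 0x56
  ',' = 0x2C → acc = 0x7A
  '4' = 0x34 → acc = 0x4E
  '7' = 0x37 → acc = 0x79
  '3' = 0x33 → acc = 0x4A
  '7' = 0x37 → acc = 0x7D
  ',' = 0x2C → acc = 0x51
  '5' = 0x35 → acc = 0x64
Checksum = 0x64.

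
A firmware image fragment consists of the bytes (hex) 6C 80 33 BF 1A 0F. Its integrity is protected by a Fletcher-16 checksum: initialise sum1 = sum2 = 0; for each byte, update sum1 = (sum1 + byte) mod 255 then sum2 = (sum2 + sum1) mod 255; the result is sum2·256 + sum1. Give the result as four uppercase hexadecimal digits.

5C09

Running sums (mod 255):
  after byte 0 (6C): sum1=108, sum2=108
  after byte 1 (80): sum1=236, sum2=89
  after byte 2 (33): sum1=32, sum2=121
  after byte 3 (BF): sum1=223, sum2=89
  after byte 4 (1A): sum1=249, sum2=83
  after byte 5 (0F): sum1=9, sum2=92
Checksum = sum2·256 + sum1 = 92·256 + 9 = 23561 = 0x5C09.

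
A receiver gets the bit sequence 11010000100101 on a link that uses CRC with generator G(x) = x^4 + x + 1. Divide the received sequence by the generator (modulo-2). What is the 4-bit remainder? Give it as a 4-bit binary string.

0110

Modulo-2 division of 11010000100101 by 10011:
  pos 0: 11010 XOR 10011 = 01001
  pos 1: 10010 XOR 10011 = 00001
  pos 5: 10010 XOR 10011 = 00001
  pos 9: 10101 XOR 10011 = 00110
Remainder = 0110 (nonzero — an error is detected).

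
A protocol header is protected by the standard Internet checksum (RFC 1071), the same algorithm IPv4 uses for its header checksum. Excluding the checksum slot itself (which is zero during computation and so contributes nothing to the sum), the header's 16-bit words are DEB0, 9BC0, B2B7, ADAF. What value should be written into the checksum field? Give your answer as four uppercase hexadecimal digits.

2527

One's-complement addition (fold any carry out of bit 15 back into bit 0):
  0xDEB0 + 0x9BC0 = 0x17A70 → wrap carry → 0x7A71
  0x7A71 + 0xB2B7 = 0x12D28 → wrap carry → 0x2D29
  0x2D29 + 0xADAF = 0x0DAD8
One's-complement sum = 0xDAD8.
Checksum = ~0xDAD8 & 0xFFFF = 0x2527.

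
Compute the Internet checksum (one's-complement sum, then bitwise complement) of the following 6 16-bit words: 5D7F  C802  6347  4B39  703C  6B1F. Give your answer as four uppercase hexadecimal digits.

One's-complement addition (fold any carry out of bit 15 back into bit 0):
  0x5D7F + 0xC802 = 0x12581 → wrap carry → 0x2582
  0x2582 + 0x6347 = 0x088C9
  0x88C9 + 0x4B39 = 0x0D402
  0xD402 + 0x703C = 0x1443E → wrap carry → 0x443F
  0x443F + 0x6B1F = 0x0AF5E
One's-complement sum = 0xAF5E.
Checksum = ~0xAF5E & 0xFFFF = 0x50A1.

50A1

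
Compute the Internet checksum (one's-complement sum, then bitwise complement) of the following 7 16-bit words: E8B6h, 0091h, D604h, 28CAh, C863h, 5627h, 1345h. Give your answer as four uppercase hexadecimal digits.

E618

One's-complement addition (fold any carry out of bit 15 back into bit 0):
  0xE8B6 + 0x0091 = 0x0E947
  0xE947 + 0xD604 = 0x1BF4B → wrap carry → 0xBF4C
  0xBF4C + 0x28CA = 0x0E816
  0xE816 + 0xC863 = 0x1B079 → wrap carry → 0xB07A
  0xB07A + 0x5627 = 0x106A1 → wrap carry → 0x06A2
  0x06A2 + 0x1345 = 0x019E7
One's-complement sum = 0x19E7.
Checksum = ~0x19E7 & 0xFFFF = 0xE618.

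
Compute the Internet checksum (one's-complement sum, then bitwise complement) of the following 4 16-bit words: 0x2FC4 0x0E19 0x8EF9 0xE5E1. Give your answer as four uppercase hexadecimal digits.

One's-complement addition (fold any carry out of bit 15 back into bit 0):
  0x2FC4 + 0x0E19 = 0x03DDD
  0x3DDD + 0x8EF9 = 0x0CCD6
  0xCCD6 + 0xE5E1 = 0x1B2B7 → wrap carry → 0xB2B8
One's-complement sum = 0xB2B8.
Checksum = ~0xB2B8 & 0xFFFF = 0x4D47.

4D47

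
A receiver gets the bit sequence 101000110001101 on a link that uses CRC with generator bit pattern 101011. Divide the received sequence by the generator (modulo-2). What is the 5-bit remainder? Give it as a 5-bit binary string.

01011

Modulo-2 division of 101000110001101 by 101011:
  pos 0: 101000 XOR 101011 = 000011
  pos 4: 111100 XOR 101011 = 010111
  pos 5: 101110 XOR 101011 = 000101
  pos 8: 101110 XOR 101011 = 000101
Remainder = 01011 (nonzero — an error is detected).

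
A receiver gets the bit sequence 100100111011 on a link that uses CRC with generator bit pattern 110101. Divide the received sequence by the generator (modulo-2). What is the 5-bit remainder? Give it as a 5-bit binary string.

Modulo-2 division of 100100111011 by 110101:
  pos 0: 100100 XOR 110101 = 010001
  pos 1: 100011 XOR 110101 = 010110
  pos 2: 101101 XOR 110101 = 011000
  pos 3: 110001 XOR 110101 = 000100
  pos 6: 100011 XOR 110101 = 010110
Remainder = 10110 (nonzero — an error is detected).

10110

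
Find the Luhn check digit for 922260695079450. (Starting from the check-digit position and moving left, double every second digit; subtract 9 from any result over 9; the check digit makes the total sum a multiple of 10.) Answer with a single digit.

Partial digits right→left: 0 5 4 9 7 0 5 9 6 0 6 2 2 2 9
Double every second digit counting from the check-digit position (so the 1st, 3rd, 5th, ... of the partial from the right).
  doubled (with −9 where >9): 0 8 5 1 3 3 4 9 → sum 33
  kept as-is: 5 9 0 9 0 2 2 → sum 27
Total = 33 + 27 = 60.
Check digit = (10 − (60 mod 10)) mod 10 = 0.

0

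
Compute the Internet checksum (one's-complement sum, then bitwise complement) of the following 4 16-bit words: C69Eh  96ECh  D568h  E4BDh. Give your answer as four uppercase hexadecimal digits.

One's-complement addition (fold any carry out of bit 15 back into bit 0):
  0xC69E + 0x96EC = 0x15D8A → wrap carry → 0x5D8B
  0x5D8B + 0xD568 = 0x132F3 → wrap carry → 0x32F4
  0x32F4 + 0xE4BD = 0x117B1 → wrap carry → 0x17B2
One's-complement sum = 0x17B2.
Checksum = ~0x17B2 & 0xFFFF = 0xE84D.

E84D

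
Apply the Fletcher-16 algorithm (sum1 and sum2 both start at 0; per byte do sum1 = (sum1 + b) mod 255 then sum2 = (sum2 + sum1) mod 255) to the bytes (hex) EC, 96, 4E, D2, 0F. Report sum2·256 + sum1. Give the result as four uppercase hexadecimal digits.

Running sums (mod 255):
  after byte 0 (EC): sum1=236, sum2=236
  after byte 1 (96): sum1=131, sum2=112
  after byte 2 (4E): sum1=209, sum2=66
  after byte 3 (D2): sum1=164, sum2=230
  after byte 4 (0F): sum1=179, sum2=154
Checksum = sum2·256 + sum1 = 154·256 + 179 = 39603 = 0x9AB3.

9AB3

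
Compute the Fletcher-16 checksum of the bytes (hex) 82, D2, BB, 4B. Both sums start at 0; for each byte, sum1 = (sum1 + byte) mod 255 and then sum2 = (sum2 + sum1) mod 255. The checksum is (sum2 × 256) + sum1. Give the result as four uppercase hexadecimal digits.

Running sums (mod 255):
  after byte 0 (82): sum1=130, sum2=130
  after byte 1 (D2): sum1=85, sum2=215
  after byte 2 (BB): sum1=17, sum2=232
  after byte 3 (4B): sum1=92, sum2=69
Checksum = sum2·256 + sum1 = 69·256 + 92 = 17756 = 0x455C.

455C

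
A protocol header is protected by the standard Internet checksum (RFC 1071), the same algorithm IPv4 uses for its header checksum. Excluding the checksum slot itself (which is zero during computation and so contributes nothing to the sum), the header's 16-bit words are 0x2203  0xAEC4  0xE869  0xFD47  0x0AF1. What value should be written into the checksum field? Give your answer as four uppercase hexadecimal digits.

One's-complement addition (fold any carry out of bit 15 back into bit 0):
  0x2203 + 0xAEC4 = 0x0D0C7
  0xD0C7 + 0xE869 = 0x1B930 → wrap carry → 0xB931
  0xB931 + 0xFD47 = 0x1B678 → wrap carry → 0xB679
  0xB679 + 0x0AF1 = 0x0C16A
One's-complement sum = 0xC16A.
Checksum = ~0xC16A & 0xFFFF = 0x3E95.

3E95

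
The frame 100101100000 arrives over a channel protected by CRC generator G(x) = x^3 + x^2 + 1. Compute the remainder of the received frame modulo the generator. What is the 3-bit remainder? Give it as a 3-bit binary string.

000

Modulo-2 division of 100101100000 by 1101:
  pos 0: 1001 XOR 1101 = 0100
  pos 1: 1000 XOR 1101 = 0101
  pos 2: 1011 XOR 1101 = 0110
  pos 3: 1101 XOR 1101 = 0000
Remainder = 000 (zero — the frame passes the CRC check).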